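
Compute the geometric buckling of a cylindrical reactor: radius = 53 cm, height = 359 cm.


B^2 = (2.405/R)^2 + (pi/H)^2
B^2 = (2.405/53)^2 + (pi/359)^2
B^2 = 0.0021357 /cm^2

0.0021357


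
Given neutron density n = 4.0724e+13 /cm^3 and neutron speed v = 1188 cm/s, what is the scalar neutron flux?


phi = n * v
phi = 4.0724e+13 * 1188
phi = 4.8380e+16 /cm^2/s

4.8380e+16


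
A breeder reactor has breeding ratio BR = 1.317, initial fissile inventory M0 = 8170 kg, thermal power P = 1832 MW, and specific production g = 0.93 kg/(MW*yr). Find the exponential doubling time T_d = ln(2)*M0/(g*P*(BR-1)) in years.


Breeding gain G = BR - 1 = 1.317 - 1 = 0.317
Fissile production rate = g * P * G = 0.93 * 1832 * 0.317 = 540.09192 kg/yr
T_d = ln(2) * M0 / (g * P * G)
T_d = ln(2) * 8170 / 540.09192 = 10.485 yr

10.485


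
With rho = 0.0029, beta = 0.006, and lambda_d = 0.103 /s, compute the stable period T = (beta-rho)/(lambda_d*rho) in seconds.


T = (beta - rho) / (lambda_d * rho)
T = (0.006 - 0.0029) / (0.103 * 0.0029)
T = 10.378 s

10.378


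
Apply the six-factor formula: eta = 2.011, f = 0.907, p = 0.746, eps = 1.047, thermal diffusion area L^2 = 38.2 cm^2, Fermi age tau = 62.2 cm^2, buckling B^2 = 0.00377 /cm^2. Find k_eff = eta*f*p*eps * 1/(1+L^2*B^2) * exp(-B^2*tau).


k_inf = eta*f*p*eps = 2.011*0.907*0.746*1.047 = 1.424639
P_TNL = 1/(1 + L^2*B^2) = 1/(1 + 38.2*0.00377) = 0.8741152
P_FNL = exp(-B^2*tau) = exp(-0.00377*62.2) = 0.7909710
k_eff = k_inf * P_TNL * P_FNL = 1.424639 * 0.8741152 * 0.7909710
k_eff = 0.98500

0.98500


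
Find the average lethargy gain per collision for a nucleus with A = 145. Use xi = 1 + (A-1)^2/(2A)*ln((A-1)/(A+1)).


xi = 1 + (A-1)^2/(2A) * ln((A-1)/(A+1))
xi = 1 + (145-1)^2/(2*145) * ln((145-1)/(145 +1))
xi = 0.013730

0.013730


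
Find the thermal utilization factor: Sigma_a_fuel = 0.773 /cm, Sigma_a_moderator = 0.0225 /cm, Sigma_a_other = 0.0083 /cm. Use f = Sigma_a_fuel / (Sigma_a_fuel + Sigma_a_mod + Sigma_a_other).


f = Sigma_a_fuel / (Sigma_a_fuel + Sigma_a_mod + Sigma_a_other)
f = 0.773 / (0.773 + 0.0225 + 0.0083)
f = 0.96168

0.96168


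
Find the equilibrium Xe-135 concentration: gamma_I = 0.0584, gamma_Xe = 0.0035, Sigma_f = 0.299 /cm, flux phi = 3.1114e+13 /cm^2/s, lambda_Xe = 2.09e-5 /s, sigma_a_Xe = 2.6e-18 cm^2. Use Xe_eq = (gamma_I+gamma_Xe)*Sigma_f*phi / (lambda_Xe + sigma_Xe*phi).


Xe_eq = (gamma_I + gamma_Xe) * Sigma_f * phi / (lambda_Xe + sigma_Xe * phi)
Numerator = (0.0584 + 0.0035) * 0.299 * 3.1114e+13 = 5.758610e+11
Denominator = 2.09e-5 + 2.6e-18 * 3.1114e+13 = 1.017964e-04
Xe_eq = 5.758610e+11 / 1.017964e-04 = 5.6570e+15 /cm^3

5.6570e+15


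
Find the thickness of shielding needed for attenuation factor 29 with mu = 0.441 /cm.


x = ln(factor) / mu
x = ln(29) / 0.441
x = 7.6356 cm

7.6356


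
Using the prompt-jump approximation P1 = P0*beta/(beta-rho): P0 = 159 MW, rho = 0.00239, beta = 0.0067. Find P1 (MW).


P1/P0 = beta / (beta - rho)
P1/P0 = 0.0067 / (0.0067 - 0.00239) = 1.554524
P1 = 159 * 1.554524 = 247.17 MW

247.17


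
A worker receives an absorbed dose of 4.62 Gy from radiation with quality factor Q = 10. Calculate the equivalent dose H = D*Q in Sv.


H = D * Q
H = 4.62 * 10
H = 46.200 Sv

46.200


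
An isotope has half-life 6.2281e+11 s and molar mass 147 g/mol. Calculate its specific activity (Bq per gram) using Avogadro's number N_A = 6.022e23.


lambda = ln(2) / t_half = ln(2) / 6.2281e+11 = 1.112935e-12 /s
SA = lambda * N_A / M
SA = 1.112935e-12 * 6.022e23 / 147
SA = 4.5592e+09 Bq/g

4.5592e+09


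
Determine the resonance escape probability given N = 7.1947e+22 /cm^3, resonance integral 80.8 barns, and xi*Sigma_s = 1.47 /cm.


p = exp(-N * I * 1e-24 / (xi*Sigma_s))
p = exp(-7.1947e+22 * 80.8 * 1e-24 / 1.47)
p = 0.019166

0.019166


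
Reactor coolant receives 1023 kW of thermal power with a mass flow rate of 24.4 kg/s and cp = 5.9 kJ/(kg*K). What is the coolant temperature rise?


dT = Q / (m_dot * cp)
dT = 1023 / (24.4 * 5.9)
dT = 7.1061 C

7.1061


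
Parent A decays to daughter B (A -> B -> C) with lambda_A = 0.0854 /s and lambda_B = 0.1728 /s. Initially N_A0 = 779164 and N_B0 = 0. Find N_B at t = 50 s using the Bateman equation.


N_B(t) = lambda_A * N_A0 / (lambda_B - lambda_A) * [exp(-lambda_A*t) - exp(-lambda_B*t)]
exp(-0.0854*50) = 0.01398178; exp(-0.1728*50) = 1.768869e-04
N_B = 0.0854 * 779164 / (0.1728 - 0.0854) * (0.01398178 - 1.768869e-04)
N_B = 10510

10510


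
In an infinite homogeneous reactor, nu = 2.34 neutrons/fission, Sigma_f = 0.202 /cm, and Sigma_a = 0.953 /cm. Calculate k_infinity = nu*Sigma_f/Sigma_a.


k_inf = nu * Sigma_f / Sigma_a
k_inf = 2.34 * 0.202 / 0.953
k_inf = 0.49599

0.49599


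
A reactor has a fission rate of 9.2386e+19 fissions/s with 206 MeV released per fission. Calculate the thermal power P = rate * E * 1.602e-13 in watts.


P = fission_rate * E_MeV * 1.602e-13
P = 9.2386e+19 * 206 * 1.602e-13
P = 3.0488e+09 W

3.0488e+09


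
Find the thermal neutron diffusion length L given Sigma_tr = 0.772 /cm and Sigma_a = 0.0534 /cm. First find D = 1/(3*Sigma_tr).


D = 1 / (3 * Sigma_tr) = 1 / (3 * 0.772) = 0.4317789 cm
L = sqrt(D / Sigma_a)
L = sqrt(0.4317789 / 0.0534)
L = 2.8435 cm

2.8435


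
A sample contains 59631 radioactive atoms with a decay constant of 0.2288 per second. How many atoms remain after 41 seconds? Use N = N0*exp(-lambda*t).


N = N0 * exp(-lambda * t)
N = 59631 * exp(-0.2288 * 41)
N = 5.0285

5.0285


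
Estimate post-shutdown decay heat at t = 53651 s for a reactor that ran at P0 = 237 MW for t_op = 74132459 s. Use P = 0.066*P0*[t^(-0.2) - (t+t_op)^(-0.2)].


P/P0 = 0.066 * [t^(-0.2) - (t + t_op)^(-0.2)]
P/P0 = 0.066 * [53651^(-0.2) - (53651 + 74132459)^(-0.2)]
P/P0 = 0.066 * [0.1132621 - 0.02666462] = 0.005715434
P = 237 * 0.005715434 = 1.3546 MW

1.3546


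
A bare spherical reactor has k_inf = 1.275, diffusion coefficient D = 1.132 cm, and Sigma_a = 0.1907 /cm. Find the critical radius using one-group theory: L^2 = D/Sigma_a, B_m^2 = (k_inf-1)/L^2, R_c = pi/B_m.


L^2 = D / Sigma_a = 1.132 / 0.1907 = 5.936025 cm^2
B_m^2 = (k_inf - 1) / L^2 = (1.275 - 1) / 5.936025 = 0.04632730 /cm^2
For a bare sphere: B_g = pi/R, so R_c = pi / sqrt(B_m^2)
R_c = pi / sqrt(0.04632730) = 14.596 cm

14.596


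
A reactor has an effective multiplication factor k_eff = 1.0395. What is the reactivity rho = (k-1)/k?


rho = (k_eff - 1) / k_eff
rho = (1.0395 - 1) / 1.0395
rho = 0.037999

0.037999


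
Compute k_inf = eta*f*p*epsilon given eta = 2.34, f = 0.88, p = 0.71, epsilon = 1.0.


k_inf = eta * f * p * epsilon
k_inf = 2.34 * 0.88 * 0.71 * 1.0
k_inf = 1.4620

1.4620


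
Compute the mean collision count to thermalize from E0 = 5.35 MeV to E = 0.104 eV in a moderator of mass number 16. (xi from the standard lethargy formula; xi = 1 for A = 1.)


xi = 1 + (A-1)^2/(2A)*ln((A-1)/(A+1)) = 0.1199467 (for A = 16)
n = ln(E0/E) / xi
n = ln(5.35e6 / 0.104) / 0.1199467
n = ln(5.144231e+07) / 0.1199467 = 148.03

148.03


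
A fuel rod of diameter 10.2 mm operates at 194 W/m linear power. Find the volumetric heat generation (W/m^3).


r = D / 2 / 1000 = 10.2 / 2 / 1000 = 0.0051 m
q''' = q' / (pi * r^2)
q''' = 194 / (pi * 0.0051^2)
q''' = 2.3742e+06 W/m^3

2.3742e+06


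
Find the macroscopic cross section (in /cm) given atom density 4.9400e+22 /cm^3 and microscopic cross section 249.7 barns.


Sigma = N * sigma_barns * 1e-24
Sigma = 4.9400e+22 * 249.7 * 1e-24
Sigma = 12.335 /cm

12.335


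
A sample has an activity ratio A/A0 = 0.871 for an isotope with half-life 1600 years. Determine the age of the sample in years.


lambda = ln(2) / t_half = ln(2) / 1600 = 4.332170e-04 /yr
t = -ln(A/A0) / lambda
t = -ln(0.871) / 4.332170e-04
t = 318.81 yr

318.81


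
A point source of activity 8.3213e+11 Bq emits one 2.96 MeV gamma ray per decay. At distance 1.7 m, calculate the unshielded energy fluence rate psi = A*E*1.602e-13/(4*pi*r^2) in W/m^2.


psi = A * E * 1.602e-13 / (4*pi*r^2)
psi = 8.3213e+11 * 2.96 * 1.602e-13 / (4*pi*1.7^2)
psi = 0.010865 W/m^2

0.010865


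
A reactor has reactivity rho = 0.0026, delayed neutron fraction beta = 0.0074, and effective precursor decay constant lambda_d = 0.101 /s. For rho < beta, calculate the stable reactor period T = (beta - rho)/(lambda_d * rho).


T = (beta - rho) / (lambda_d * rho)
T = (0.0074 - 0.0026) / (0.101 * 0.0026)
T = 18.279 s

18.279


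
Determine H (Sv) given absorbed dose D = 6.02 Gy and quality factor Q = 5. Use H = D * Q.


H = D * Q
H = 6.02 * 5
H = 30.100 Sv

30.100


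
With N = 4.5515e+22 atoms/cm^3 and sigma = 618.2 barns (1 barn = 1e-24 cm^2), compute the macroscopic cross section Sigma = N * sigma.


Sigma = N * sigma_barns * 1e-24
Sigma = 4.5515e+22 * 618.2 * 1e-24
Sigma = 28.137 /cm

28.137


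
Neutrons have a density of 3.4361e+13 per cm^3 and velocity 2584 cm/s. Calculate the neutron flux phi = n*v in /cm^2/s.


phi = n * v
phi = 3.4361e+13 * 2584
phi = 8.8789e+16 /cm^2/s

8.8789e+16


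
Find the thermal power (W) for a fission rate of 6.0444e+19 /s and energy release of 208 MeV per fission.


P = fission_rate * E_MeV * 1.602e-13
P = 6.0444e+19 * 208 * 1.602e-13
P = 2.0141e+09 W

2.0141e+09


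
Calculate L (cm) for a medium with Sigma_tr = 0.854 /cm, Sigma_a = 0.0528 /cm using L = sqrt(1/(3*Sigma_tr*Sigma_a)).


D = 1 / (3 * Sigma_tr) = 1 / (3 * 0.854) = 0.3903201 cm
L = sqrt(D / Sigma_a)
L = sqrt(0.3903201 / 0.0528)
L = 2.7189 cm

2.7189


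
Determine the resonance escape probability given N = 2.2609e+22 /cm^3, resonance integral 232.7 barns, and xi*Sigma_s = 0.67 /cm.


p = exp(-N * I * 1e-24 / (xi*Sigma_s))
p = exp(-2.2609e+22 * 232.7 * 1e-24 / 0.67)
p = 3.8881e-04

3.8881e-04


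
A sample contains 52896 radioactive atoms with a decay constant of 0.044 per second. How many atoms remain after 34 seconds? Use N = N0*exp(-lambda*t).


N = N0 * exp(-lambda * t)
N = 52896 * exp(-0.044 * 34)
N = 11850

11850


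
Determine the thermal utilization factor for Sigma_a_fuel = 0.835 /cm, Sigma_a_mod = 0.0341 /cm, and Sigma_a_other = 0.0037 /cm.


f = Sigma_a_fuel / (Sigma_a_fuel + Sigma_a_mod + Sigma_a_other)
f = 0.835 / (0.835 + 0.0341 + 0.0037)
f = 0.95669

0.95669


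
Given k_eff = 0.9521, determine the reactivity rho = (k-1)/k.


rho = (k_eff - 1) / k_eff
rho = (0.9521 - 1) / 0.9521
rho = -0.050310

-0.050310


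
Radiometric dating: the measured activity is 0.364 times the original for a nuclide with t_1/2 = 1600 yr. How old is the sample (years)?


lambda = ln(2) / t_half = ln(2) / 1600 = 4.332170e-04 /yr
t = -ln(A/A0) / lambda
t = -ln(0.364) / 4.332170e-04
t = 2332.8 yr

2332.8


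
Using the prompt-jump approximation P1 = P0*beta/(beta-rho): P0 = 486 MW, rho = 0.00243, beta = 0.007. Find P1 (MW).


P1/P0 = beta / (beta - rho)
P1/P0 = 0.007 / (0.007 - 0.00243) = 1.531729
P1 = 486 * 1.531729 = 744.42 MW

744.42


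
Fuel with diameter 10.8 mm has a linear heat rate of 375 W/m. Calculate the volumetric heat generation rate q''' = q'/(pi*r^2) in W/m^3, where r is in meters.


r = D / 2 / 1000 = 10.8 / 2 / 1000 = 0.0054 m
q''' = q' / (pi * r^2)
q''' = 375 / (pi * 0.0054^2)
q''' = 4.0935e+06 W/m^3

4.0935e+06


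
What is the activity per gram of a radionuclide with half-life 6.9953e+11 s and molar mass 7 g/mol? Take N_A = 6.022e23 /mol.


lambda = ln(2) / t_half = ln(2) / 6.9953e+11 = 9.908756e-13 /s
SA = lambda * N_A / M
SA = 9.908756e-13 * 6.022e23 / 7
SA = 8.5244e+10 Bq/g

8.5244e+10


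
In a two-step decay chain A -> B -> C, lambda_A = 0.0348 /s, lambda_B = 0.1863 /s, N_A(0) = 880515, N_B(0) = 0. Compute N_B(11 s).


N_B(t) = lambda_A * N_A0 / (lambda_B - lambda_A) * [exp(-lambda_A*t) - exp(-lambda_B*t)]
exp(-0.0348*11) = 0.6819493; exp(-0.1863*11) = 0.1288250
N_B = 0.0348 * 880515 / (0.1863 - 0.0348) * (0.6819493 - 0.1288250)
N_B = 111873

111873


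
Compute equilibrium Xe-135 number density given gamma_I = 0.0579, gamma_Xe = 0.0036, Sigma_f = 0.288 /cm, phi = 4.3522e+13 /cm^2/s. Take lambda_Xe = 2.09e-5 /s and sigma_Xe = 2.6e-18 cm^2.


Xe_eq = (gamma_I + gamma_Xe) * Sigma_f * phi / (lambda_Xe + sigma_Xe * phi)
Numerator = (0.0579 + 0.0036) * 0.288 * 4.3522e+13 = 7.708617e+11
Denominator = 2.09e-5 + 2.6e-18 * 4.3522e+13 = 1.340572e-04
Xe_eq = 7.708617e+11 / 1.340572e-04 = 5.7502e+15 /cm^3

5.7502e+15


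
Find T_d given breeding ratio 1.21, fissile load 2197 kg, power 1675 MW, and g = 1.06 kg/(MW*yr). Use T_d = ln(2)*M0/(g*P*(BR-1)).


Breeding gain G = BR - 1 = 1.21 - 1 = 0.21
Fissile production rate = g * P * G = 1.06 * 1675 * 0.21 = 372.855 kg/yr
T_d = ln(2) * M0 / (g * P * G)
T_d = ln(2) * 2197 / 372.855 = 4.0843 yr

4.0843


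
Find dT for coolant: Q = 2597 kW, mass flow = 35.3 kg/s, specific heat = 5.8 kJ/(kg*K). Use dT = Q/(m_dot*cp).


dT = Q / (m_dot * cp)
dT = 2597 / (35.3 * 5.8)
dT = 12.684 C

12.684


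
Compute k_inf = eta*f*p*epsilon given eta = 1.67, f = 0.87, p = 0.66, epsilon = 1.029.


k_inf = eta * f * p * epsilon
k_inf = 1.67 * 0.87 * 0.66 * 1.029
k_inf = 0.98672

0.98672


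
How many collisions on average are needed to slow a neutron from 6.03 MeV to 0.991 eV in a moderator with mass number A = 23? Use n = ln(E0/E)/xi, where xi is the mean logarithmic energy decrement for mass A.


xi = 1 + (A-1)^2/(2A)*ln((A-1)/(A+1)) = 0.08448899 (for A = 23)
n = ln(E0/E) / xi
n = ln(6.03e6 / 0.991) / 0.08448899
n = ln(6.084763e+06) / 0.08448899 = 184.89

184.89


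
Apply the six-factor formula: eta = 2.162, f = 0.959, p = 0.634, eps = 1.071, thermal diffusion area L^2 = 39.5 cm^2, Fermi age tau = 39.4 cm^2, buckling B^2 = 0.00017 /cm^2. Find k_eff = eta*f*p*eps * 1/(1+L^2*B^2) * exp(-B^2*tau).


k_inf = eta*f*p*eps = 2.162*0.959*0.634*1.071 = 1.407839
P_TNL = 1/(1 + L^2*B^2) = 1/(1 + 39.5*0.00017) = 0.9933298
P_FNL = exp(-B^2*tau) = exp(-0.00017*39.4) = 0.9933244
k_eff = k_inf * P_TNL * P_FNL = 1.407839 * 0.9933298 * 0.9933244
k_eff = 1.3891

1.3891


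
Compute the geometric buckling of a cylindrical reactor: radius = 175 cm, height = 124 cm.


B^2 = (2.405/R)^2 + (pi/H)^2
B^2 = (2.405/175)^2 + (pi/124)^2
B^2 = 8.3075e-04 /cm^2

8.3075e-04


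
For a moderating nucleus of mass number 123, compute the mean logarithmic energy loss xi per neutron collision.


xi = 1 + (A-1)^2/(2A) * ln((A-1)/(A+1))
xi = 1 + (123-1)^2/(2*123) * ln((123-1)/(123 +1))
xi = 0.016172

0.016172


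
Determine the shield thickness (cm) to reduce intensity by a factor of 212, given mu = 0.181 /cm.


x = ln(factor) / mu
x = ln(212) / 0.181
x = 29.594 cm

29.594


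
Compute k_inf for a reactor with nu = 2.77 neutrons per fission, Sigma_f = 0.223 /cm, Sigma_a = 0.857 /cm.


k_inf = nu * Sigma_f / Sigma_a
k_inf = 2.77 * 0.223 / 0.857
k_inf = 0.72078

0.72078


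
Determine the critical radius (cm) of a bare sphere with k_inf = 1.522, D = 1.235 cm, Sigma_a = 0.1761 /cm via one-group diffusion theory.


L^2 = D / Sigma_a = 1.235 / 0.1761 = 7.013061 cm^2
B_m^2 = (k_inf - 1) / L^2 = (1.522 - 1) / 7.013061 = 0.07443255 /cm^2
For a bare sphere: B_g = pi/R, so R_c = pi / sqrt(B_m^2)
R_c = pi / sqrt(0.07443255) = 11.515 cm

11.515


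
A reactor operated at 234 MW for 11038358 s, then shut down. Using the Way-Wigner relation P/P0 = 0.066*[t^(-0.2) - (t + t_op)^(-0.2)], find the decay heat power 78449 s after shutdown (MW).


P/P0 = 0.066 * [t^(-0.2) - (t + t_op)^(-0.2)]
P/P0 = 0.066 * [78449^(-0.2) - (78449 + 11038358)^(-0.2)]
P/P0 = 0.066 * [0.1049742 - 0.03897660] = 0.004355842
P = 234 * 0.004355842 = 1.0193 MW

1.0193


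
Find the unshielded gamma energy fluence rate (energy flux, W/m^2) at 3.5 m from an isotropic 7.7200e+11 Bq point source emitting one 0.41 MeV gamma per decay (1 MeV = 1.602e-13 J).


psi = A * E * 1.602e-13 / (4*pi*r^2)
psi = 7.7200e+11 * 0.41 * 1.602e-13 / (4*pi*3.5^2)
psi = 3.2940e-04 W/m^2

3.2940e-04


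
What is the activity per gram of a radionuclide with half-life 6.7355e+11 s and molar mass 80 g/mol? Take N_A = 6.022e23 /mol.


lambda = ln(2) / t_half = ln(2) / 6.7355e+11 = 1.029095e-12 /s
SA = lambda * N_A / M
SA = 1.029095e-12 * 6.022e23 / 80
SA = 7.7465e+09 Bq/g

7.7465e+09


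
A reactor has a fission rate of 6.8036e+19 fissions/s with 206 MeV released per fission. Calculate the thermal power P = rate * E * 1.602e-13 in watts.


P = fission_rate * E_MeV * 1.602e-13
P = 6.8036e+19 * 206 * 1.602e-13
P = 2.2453e+09 W

2.2453e+09


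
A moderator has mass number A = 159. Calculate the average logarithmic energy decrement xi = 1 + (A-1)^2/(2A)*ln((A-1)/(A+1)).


xi = 1 + (A-1)^2/(2A) * ln((A-1)/(A+1))
xi = 1 + (159-1)^2/(2*159) * ln((159-1)/(159 +1))
xi = 0.012526

0.012526


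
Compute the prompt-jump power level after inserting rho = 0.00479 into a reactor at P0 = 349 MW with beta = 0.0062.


P1/P0 = beta / (beta - rho)
P1/P0 = 0.0062 / (0.0062 - 0.00479) = 4.397163
P1 = 349 * 4.397163 = 1534.6 MW

1534.6


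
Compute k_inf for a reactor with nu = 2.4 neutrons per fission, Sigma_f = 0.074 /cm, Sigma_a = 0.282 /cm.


k_inf = nu * Sigma_f / Sigma_a
k_inf = 2.4 * 0.074 / 0.282
k_inf = 0.62979

0.62979


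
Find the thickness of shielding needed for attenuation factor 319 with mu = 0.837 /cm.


x = ln(factor) / mu
x = ln(319) / 0.837
x = 6.8879 cm

6.8879


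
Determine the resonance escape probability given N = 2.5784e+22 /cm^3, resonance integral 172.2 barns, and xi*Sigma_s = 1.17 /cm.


p = exp(-N * I * 1e-24 / (xi*Sigma_s))
p = exp(-2.5784e+22 * 172.2 * 1e-24 / 1.17)
p = 0.022486

0.022486


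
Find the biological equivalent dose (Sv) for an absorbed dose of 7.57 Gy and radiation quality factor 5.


H = D * Q
H = 7.57 * 5
H = 37.850 Sv

37.850


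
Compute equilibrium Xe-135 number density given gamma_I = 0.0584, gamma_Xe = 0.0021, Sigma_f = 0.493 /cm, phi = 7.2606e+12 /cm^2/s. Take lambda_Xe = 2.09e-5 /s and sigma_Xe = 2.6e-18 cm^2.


Xe_eq = (gamma_I + gamma_Xe) * Sigma_f * phi / (lambda_Xe + sigma_Xe * phi)
Numerator = (0.0584 + 0.0021) * 0.493 * 7.2606e+12 = 2.165583e+11
Denominator = 2.09e-5 + 2.6e-18 * 7.2606e+12 = 3.977756e-05
Xe_eq = 2.165583e+11 / 3.977756e-05 = 5.4442e+15 /cm^3

5.4442e+15


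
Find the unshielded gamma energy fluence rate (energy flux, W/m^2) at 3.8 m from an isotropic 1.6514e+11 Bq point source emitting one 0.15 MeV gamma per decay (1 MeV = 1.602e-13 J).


psi = A * E * 1.602e-13 / (4*pi*r^2)
psi = 1.6514e+11 * 0.15 * 1.602e-13 / (4*pi*3.8^2)
psi = 2.1869e-05 W/m^2

2.1869e-05


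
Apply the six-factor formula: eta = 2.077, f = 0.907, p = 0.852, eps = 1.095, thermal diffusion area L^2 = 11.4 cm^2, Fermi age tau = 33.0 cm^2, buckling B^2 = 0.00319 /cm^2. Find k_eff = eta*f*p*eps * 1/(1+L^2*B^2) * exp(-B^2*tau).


k_inf = eta*f*p*eps = 2.077*0.907*0.852*1.095 = 1.757509
P_TNL = 1/(1 + L^2*B^2) = 1/(1 + 11.4*0.00319) = 0.9649101
P_FNL = exp(-B^2*tau) = exp(-0.00319*33.0) = 0.9000815
k_eff = k_inf * P_TNL * P_FNL = 1.757509 * 0.9649101 * 0.9000815
k_eff = 1.5264

1.5264


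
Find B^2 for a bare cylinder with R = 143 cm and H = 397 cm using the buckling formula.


B^2 = (2.405/R)^2 + (pi/H)^2
B^2 = (2.405/143)^2 + (pi/397)^2
B^2 = 3.4547e-04 /cm^2

3.4547e-04


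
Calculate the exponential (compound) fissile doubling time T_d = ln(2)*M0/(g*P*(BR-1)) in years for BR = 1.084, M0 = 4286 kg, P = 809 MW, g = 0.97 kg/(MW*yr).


Breeding gain G = BR - 1 = 1.084 - 1 = 0.084
Fissile production rate = g * P * G = 0.97 * 809 * 0.084 = 65.91732 kg/yr
T_d = ln(2) * M0 / (g * P * G)
T_d = ln(2) * 4286 / 65.91732 = 45.069 yr

45.069


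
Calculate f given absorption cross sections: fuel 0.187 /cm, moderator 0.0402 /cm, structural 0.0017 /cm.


f = Sigma_a_fuel / (Sigma_a_fuel + Sigma_a_mod + Sigma_a_other)
f = 0.187 / (0.187 + 0.0402 + 0.0017)
f = 0.81695

0.81695


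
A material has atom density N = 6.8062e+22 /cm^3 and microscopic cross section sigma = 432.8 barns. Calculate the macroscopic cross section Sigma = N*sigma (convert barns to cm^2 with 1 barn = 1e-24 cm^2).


Sigma = N * sigma_barns * 1e-24
Sigma = 6.8062e+22 * 432.8 * 1e-24
Sigma = 29.457 /cm

29.457


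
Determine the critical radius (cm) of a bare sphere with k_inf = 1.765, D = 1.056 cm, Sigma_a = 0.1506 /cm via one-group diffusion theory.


L^2 = D / Sigma_a = 1.056 / 0.1506 = 7.011952 cm^2
B_m^2 = (k_inf - 1) / L^2 = (1.765 - 1) / 7.011952 = 0.1090994 /cm^2
For a bare sphere: B_g = pi/R, so R_c = pi / sqrt(B_m^2)
R_c = pi / sqrt(0.1090994) = 9.5113 cm

9.5113


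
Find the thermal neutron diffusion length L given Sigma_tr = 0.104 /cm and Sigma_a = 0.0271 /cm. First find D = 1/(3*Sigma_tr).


D = 1 / (3 * Sigma_tr) = 1 / (3 * 0.104) = 3.205128 cm
L = sqrt(D / Sigma_a)
L = sqrt(3.205128 / 0.0271)
L = 10.875 cm

10.875


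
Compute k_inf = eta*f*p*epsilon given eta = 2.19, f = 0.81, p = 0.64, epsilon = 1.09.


k_inf = eta * f * p * epsilon
k_inf = 2.19 * 0.81 * 0.64 * 1.09
k_inf = 1.2375

1.2375


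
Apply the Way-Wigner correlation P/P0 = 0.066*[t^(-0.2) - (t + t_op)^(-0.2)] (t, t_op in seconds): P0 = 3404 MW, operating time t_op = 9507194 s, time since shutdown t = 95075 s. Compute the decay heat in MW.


P/P0 = 0.066 * [t^(-0.2) - (t + t_op)^(-0.2)]
P/P0 = 0.066 * [95075^(-0.2) - (95075 + 9507194)^(-0.2)]
P/P0 = 0.066 * [0.1010152 - 0.04013518] = 0.004018081
P = 3404 * 0.004018081 = 13.678 MW

13.678


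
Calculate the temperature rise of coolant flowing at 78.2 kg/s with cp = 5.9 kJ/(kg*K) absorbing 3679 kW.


dT = Q / (m_dot * cp)
dT = 3679 / (78.2 * 5.9)
dT = 7.9739 C

7.9739


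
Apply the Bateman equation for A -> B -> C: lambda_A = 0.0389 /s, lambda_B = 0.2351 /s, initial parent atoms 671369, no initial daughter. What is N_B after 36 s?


N_B(t) = lambda_A * N_A0 / (lambda_B - lambda_A) * [exp(-lambda_A*t) - exp(-lambda_B*t)]
exp(-0.0389*36) = 0.2464983; exp(-0.2351*36) = 2.110111e-04
N_B = 0.0389 * 671369 / (0.2351 - 0.0389) * (0.2464983 - 2.110111e-04)
N_B = 32783

32783


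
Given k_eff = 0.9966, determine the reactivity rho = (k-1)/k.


rho = (k_eff - 1) / k_eff
rho = (0.9966 - 1) / 0.9966
rho = -0.0034116

-0.0034116


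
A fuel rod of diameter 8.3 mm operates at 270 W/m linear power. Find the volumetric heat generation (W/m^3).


r = D / 2 / 1000 = 8.3 / 2 / 1000 = 0.00415 m
q''' = q' / (pi * r^2)
q''' = 270 / (pi * 0.00415^2)
q''' = 4.9902e+06 W/m^3

4.9902e+06


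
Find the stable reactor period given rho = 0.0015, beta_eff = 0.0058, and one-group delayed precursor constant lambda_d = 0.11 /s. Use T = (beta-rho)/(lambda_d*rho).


T = (beta - rho) / (lambda_d * rho)
T = (0.0058 - 0.0015) / (0.11 * 0.0015)
T = 26.061 s

26.061


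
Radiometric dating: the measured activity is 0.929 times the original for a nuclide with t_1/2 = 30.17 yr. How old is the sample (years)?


lambda = ln(2) / t_half = ln(2) / 30.17 = 0.02297472 /yr
t = -ln(A/A0) / lambda
t = -ln(0.929) / 0.02297472
t = 3.2055 yr

3.2055


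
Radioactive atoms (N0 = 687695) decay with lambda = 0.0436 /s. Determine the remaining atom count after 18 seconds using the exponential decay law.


N = N0 * exp(-lambda * t)
N = 687695 * exp(-0.0436 * 18)
N = 313734

313734


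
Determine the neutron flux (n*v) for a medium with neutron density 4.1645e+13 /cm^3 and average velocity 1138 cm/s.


phi = n * v
phi = 4.1645e+13 * 1138
phi = 4.7392e+16 /cm^2/s

4.7392e+16


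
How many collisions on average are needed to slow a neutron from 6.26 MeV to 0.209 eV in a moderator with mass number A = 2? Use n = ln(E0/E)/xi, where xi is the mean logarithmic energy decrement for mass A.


xi = 1 + (A-1)^2/(2A)*ln((A-1)/(A+1)) = 0.7253469 (for A = 2)
n = ln(E0/E) / xi
n = ln(6.26e6 / 0.209) / 0.7253469
n = ln(2.995215e+07) / 0.7253469 = 23.734

23.734


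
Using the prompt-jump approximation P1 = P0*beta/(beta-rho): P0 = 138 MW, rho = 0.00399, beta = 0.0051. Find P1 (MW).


P1/P0 = beta / (beta - rho)
P1/P0 = 0.0051 / (0.0051 - 0.00399) = 4.594595
P1 = 138 * 4.594595 = 634.05 MW

634.05


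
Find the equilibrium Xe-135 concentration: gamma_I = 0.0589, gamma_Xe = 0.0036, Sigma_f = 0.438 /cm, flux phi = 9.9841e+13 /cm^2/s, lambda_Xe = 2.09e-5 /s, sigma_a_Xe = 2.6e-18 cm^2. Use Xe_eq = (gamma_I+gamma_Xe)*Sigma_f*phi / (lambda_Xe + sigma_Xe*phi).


Xe_eq = (gamma_I + gamma_Xe) * Sigma_f * phi / (lambda_Xe + sigma_Xe * phi)
Numerator = (0.0589 + 0.0036) * 0.438 * 9.9841e+13 = 2.733147e+12
Denominator = 2.09e-5 + 2.6e-18 * 9.9841e+13 = 2.804866e-04
Xe_eq = 2.733147e+12 / 2.804866e-04 = 9.7443e+15 /cm^3

9.7443e+15


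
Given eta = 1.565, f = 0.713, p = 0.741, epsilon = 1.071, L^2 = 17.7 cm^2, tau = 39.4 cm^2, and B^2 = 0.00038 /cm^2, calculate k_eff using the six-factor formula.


k_inf = eta*f*p*eps = 1.565*0.713*0.741*1.071 = 0.8855469
P_TNL = 1/(1 + L^2*B^2) = 1/(1 + 17.7*0.00038) = 0.9933189
P_FNL = exp(-B^2*tau) = exp(-0.00038*39.4) = 0.9851395
k_eff = k_inf * P_TNL * P_FNL = 0.8855469 * 0.9933189 * 0.9851395
k_eff = 0.86656

0.86656


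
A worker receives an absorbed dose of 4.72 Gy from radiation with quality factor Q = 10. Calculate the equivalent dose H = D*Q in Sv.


H = D * Q
H = 4.72 * 10
H = 47.200 Sv

47.200


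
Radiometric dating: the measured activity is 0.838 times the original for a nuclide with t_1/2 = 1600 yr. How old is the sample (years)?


lambda = ln(2) / t_half = ln(2) / 1600 = 4.332170e-04 /yr
t = -ln(A/A0) / lambda
t = -ln(0.838) / 4.332170e-04
t = 407.96 yr

407.96


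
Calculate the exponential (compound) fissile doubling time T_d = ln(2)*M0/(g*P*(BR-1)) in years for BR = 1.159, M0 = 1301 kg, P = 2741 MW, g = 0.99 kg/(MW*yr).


Breeding gain G = BR - 1 = 1.159 - 1 = 0.159
Fissile production rate = g * P * G = 0.99 * 2741 * 0.159 = 431.46081 kg/yr
T_d = ln(2) * M0 / (g * P * G)
T_d = ln(2) * 1301 / 431.46081 = 2.0901 yr

2.0901


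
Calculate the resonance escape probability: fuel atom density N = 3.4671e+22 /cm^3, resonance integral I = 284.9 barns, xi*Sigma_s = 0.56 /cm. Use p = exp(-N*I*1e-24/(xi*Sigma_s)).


p = exp(-N * I * 1e-24 / (xi*Sigma_s))
p = exp(-3.4671e+22 * 284.9 * 1e-24 / 0.56)
p = 2.1854e-08

2.1854e-08


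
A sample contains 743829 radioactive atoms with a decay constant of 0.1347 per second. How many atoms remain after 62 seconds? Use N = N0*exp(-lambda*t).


N = N0 * exp(-lambda * t)
N = 743829 * exp(-0.1347 * 62)
N = 175.59

175.59


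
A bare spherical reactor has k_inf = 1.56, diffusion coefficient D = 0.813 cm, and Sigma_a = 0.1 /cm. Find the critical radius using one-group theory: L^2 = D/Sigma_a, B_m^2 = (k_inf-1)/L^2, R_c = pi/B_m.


L^2 = D / Sigma_a = 0.813 / 0.1 = 8.130000 cm^2
B_m^2 = (k_inf - 1) / L^2 = (1.56 - 1) / 8.130000 = 0.06888069 /cm^2
For a bare sphere: B_g = pi/R, so R_c = pi / sqrt(B_m^2)
R_c = pi / sqrt(0.06888069) = 11.970 cm

11.970


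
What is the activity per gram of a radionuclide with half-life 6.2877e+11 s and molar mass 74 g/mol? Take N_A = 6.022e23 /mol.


lambda = ln(2) / t_half = ln(2) / 6.2877e+11 = 1.102386e-12 /s
SA = lambda * N_A / M
SA = 1.102386e-12 * 6.022e23 / 74
SA = 8.9710e+09 Bq/g

8.9710e+09


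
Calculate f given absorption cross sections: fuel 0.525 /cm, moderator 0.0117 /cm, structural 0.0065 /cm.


f = Sigma_a_fuel / (Sigma_a_fuel + Sigma_a_mod + Sigma_a_other)
f = 0.525 / (0.525 + 0.0117 + 0.0065)
f = 0.96649

0.96649


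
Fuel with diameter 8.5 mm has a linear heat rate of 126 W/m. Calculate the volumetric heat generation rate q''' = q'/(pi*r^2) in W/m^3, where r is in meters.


r = D / 2 / 1000 = 8.5 / 2 / 1000 = 0.00425 m
q''' = q' / (pi * r^2)
q''' = 126 / (pi * 0.00425^2)
q''' = 2.2205e+06 W/m^3

2.2205e+06


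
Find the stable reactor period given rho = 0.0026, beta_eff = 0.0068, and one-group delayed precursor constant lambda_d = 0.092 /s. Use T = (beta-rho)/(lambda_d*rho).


T = (beta - rho) / (lambda_d * rho)
T = (0.0068 - 0.0026) / (0.092 * 0.0026)
T = 17.559 s

17.559


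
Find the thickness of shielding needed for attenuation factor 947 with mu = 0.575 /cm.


x = ln(factor) / mu
x = ln(947) / 0.575
x = 11.919 cm

11.919


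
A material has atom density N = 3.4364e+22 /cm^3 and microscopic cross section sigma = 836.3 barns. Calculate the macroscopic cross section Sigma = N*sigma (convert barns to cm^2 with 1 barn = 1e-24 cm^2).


Sigma = N * sigma_barns * 1e-24
Sigma = 3.4364e+22 * 836.3 * 1e-24
Sigma = 28.739 /cm

28.739


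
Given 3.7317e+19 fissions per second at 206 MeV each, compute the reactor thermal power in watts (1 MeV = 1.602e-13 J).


P = fission_rate * E_MeV * 1.602e-13
P = 3.7317e+19 * 206 * 1.602e-13
P = 1.2315e+09 W

1.2315e+09


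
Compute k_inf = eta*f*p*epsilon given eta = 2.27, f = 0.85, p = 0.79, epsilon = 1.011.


k_inf = eta * f * p * epsilon
k_inf = 2.27 * 0.85 * 0.79 * 1.011
k_inf = 1.5411

1.5411


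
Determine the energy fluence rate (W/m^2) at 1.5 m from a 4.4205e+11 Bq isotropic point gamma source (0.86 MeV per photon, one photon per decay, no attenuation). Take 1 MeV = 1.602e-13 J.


psi = A * E * 1.602e-13 / (4*pi*r^2)
psi = 4.4205e+11 * 0.86 * 1.602e-13 / (4*pi*1.5^2)
psi = 0.0021540 W/m^2

0.0021540


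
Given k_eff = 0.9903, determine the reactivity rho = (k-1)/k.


rho = (k_eff - 1) / k_eff
rho = (0.9903 - 1) / 0.9903
rho = -0.0097950

-0.0097950


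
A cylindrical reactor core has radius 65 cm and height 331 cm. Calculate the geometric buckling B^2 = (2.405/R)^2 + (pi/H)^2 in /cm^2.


B^2 = (2.405/R)^2 + (pi/H)^2
B^2 = (2.405/65)^2 + (pi/331)^2
B^2 = 0.0014591 /cm^2

0.0014591


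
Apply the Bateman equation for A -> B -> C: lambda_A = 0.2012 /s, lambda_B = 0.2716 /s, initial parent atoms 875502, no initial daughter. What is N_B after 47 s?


N_B(t) = lambda_A * N_A0 / (lambda_B - lambda_A) * [exp(-lambda_A*t) - exp(-lambda_B*t)]
exp(-0.2012*47) = 7.818756e-05; exp(-0.2716*47) = 2.858539e-06
N_B = 0.2012 * 875502 / (0.2716 - 0.2012) * (7.818756e-05 - 2.858539e-06)
N_B = 188.48

188.48


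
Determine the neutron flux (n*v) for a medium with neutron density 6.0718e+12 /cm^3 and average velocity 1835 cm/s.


phi = n * v
phi = 6.0718e+12 * 1835
phi = 1.1142e+16 /cm^2/s

1.1142e+16


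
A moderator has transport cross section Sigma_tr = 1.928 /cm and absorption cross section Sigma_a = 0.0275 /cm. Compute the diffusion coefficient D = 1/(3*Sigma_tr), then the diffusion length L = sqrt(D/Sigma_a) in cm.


D = 1 / (3 * Sigma_tr) = 1 / (3 * 1.928) = 0.1728907 cm
L = sqrt(D / Sigma_a)
L = sqrt(0.1728907 / 0.0275)
L = 2.5074 cm

2.5074


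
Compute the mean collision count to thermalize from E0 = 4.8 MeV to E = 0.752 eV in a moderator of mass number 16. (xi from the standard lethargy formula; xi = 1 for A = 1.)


xi = 1 + (A-1)^2/(2A)*ln((A-1)/(A+1)) = 0.1199467 (for A = 16)
n = ln(E0/E) / xi
n = ln(4.8e6 / 0.752) / 0.1199467
n = ln(6.382979e+06) / 0.1199467 = 130.63

130.63


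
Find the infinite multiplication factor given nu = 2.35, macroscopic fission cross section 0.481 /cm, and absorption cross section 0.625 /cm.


k_inf = nu * Sigma_f / Sigma_a
k_inf = 2.35 * 0.481 / 0.625
k_inf = 1.8086

1.8086


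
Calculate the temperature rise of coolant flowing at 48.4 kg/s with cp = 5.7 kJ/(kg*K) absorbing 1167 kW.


dT = Q / (m_dot * cp)
dT = 1167 / (48.4 * 5.7)
dT = 4.2301 C

4.2301


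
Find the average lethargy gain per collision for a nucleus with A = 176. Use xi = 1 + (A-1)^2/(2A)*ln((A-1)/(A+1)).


xi = 1 + (A-1)^2/(2A) * ln((A-1)/(A+1))
xi = 1 + (176-1)^2/(2*176) * ln((176-1)/(176 +1))
xi = 0.011321

0.011321


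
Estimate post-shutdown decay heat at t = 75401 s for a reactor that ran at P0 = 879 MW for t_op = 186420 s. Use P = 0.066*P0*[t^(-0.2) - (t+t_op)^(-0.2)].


P/P0 = 0.066 * [t^(-0.2) - (t + t_op)^(-0.2)]
P/P0 = 0.066 * [75401^(-0.2) - (75401 + 186420)^(-0.2)]
P/P0 = 0.066 * [0.1058095 - 0.08248958] = 0.001539115
P = 879 * 0.001539115 = 1.3529 MW

1.3529


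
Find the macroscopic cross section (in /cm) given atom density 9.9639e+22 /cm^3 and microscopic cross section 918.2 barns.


Sigma = N * sigma_barns * 1e-24
Sigma = 9.9639e+22 * 918.2 * 1e-24
Sigma = 91.489 /cm

91.489


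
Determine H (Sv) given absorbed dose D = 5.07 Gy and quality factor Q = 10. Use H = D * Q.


H = D * Q
H = 5.07 * 10
H = 50.700 Sv

50.700


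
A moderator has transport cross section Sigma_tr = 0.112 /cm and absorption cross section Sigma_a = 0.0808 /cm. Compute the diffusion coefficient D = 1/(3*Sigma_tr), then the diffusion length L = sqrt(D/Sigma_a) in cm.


D = 1 / (3 * Sigma_tr) = 1 / (3 * 0.112) = 2.976190 cm
L = sqrt(D / Sigma_a)
L = sqrt(2.976190 / 0.0808)
L = 6.0691 cm

6.0691


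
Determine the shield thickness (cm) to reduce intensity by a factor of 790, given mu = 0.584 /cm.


x = ln(factor) / mu
x = ln(790) / 0.584
x = 11.425 cm

11.425


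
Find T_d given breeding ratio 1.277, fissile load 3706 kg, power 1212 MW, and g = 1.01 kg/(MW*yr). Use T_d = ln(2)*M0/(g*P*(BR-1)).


Breeding gain G = BR - 1 = 1.277 - 1 = 0.277
Fissile production rate = g * P * G = 1.01 * 1212 * 0.277 = 339.08124 kg/yr
T_d = ln(2) * M0 / (g * P * G)
T_d = ln(2) * 3706 / 339.08124 = 7.5758 yr

7.5758


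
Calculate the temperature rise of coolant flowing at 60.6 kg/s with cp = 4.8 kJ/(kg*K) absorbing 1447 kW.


dT = Q / (m_dot * cp)
dT = 1447 / (60.6 * 4.8)
dT = 4.9746 C

4.9746


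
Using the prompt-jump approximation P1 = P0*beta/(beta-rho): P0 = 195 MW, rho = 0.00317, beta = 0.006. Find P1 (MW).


P1/P0 = beta / (beta - rho)
P1/P0 = 0.006 / (0.006 - 0.00317) = 2.120141
P1 = 195 * 2.120141 = 413.43 MW

413.43


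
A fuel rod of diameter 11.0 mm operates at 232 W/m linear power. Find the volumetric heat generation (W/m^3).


r = D / 2 / 1000 = 11.0 / 2 / 1000 = 0.0055 m
q''' = q' / (pi * r^2)
q''' = 232 / (pi * 0.0055^2)
q''' = 2.4413e+06 W/m^3

2.4413e+06


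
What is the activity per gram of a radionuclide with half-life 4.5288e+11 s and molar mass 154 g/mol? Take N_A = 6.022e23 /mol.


lambda = ln(2) / t_half = ln(2) / 4.5288e+11 = 1.530532e-12 /s
SA = lambda * N_A / M
SA = 1.530532e-12 * 6.022e23 / 154
SA = 5.9850e+09 Bq/g

5.9850e+09


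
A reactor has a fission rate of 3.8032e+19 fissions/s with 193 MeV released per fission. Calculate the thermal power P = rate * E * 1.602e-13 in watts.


P = fission_rate * E_MeV * 1.602e-13
P = 3.8032e+19 * 193 * 1.602e-13
P = 1.1759e+09 W

1.1759e+09


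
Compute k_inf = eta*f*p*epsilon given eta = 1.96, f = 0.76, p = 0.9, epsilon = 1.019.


k_inf = eta * f * p * epsilon
k_inf = 1.96 * 0.76 * 0.9 * 1.019
k_inf = 1.3661

1.3661


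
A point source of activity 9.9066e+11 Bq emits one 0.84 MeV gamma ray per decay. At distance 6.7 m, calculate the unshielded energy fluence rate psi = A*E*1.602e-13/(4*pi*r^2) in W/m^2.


psi = A * E * 1.602e-13 / (4*pi*r^2)
psi = 9.9066e+11 * 0.84 * 1.602e-13 / (4*pi*6.7^2)
psi = 2.3632e-04 W/m^2

2.3632e-04


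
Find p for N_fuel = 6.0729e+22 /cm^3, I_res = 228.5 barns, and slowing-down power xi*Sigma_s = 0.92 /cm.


p = exp(-N * I * 1e-24 / (xi*Sigma_s))
p = exp(-6.0729e+22 * 228.5 * 1e-24 / 0.92)
p = 2.8147e-07

2.8147e-07


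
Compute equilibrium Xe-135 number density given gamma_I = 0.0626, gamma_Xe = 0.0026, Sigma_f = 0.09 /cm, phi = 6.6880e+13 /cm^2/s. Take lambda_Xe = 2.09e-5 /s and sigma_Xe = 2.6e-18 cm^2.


Xe_eq = (gamma_I + gamma_Xe) * Sigma_f * phi / (lambda_Xe + sigma_Xe * phi)
Numerator = (0.0626 + 0.0026) * 0.09 * 6.6880e+13 = 3.924518e+11
Denominator = 2.09e-5 + 2.6e-18 * 6.6880e+13 = 1.947880e-04
Xe_eq = 3.924518e+11 / 1.947880e-04 = 2.0148e+15 /cm^3

2.0148e+15


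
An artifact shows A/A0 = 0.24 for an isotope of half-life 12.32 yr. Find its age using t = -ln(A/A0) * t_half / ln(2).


lambda = ln(2) / t_half = ln(2) / 12.32 = 0.05626195 /yr
t = -ln(A/A0) / lambda
t = -ln(0.24) / 0.05626195
t = 25.366 yr

25.366


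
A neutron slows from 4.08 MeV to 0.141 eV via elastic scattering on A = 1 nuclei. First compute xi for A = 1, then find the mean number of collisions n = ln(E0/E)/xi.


xi = 1 + (A-1)^2/(2A)*ln((A-1)/(A+1)) = 1 (for A = 1)
n = ln(E0/E) / xi
n = ln(4.08e6 / 0.141) / 1
n = ln(2.893617e+07) / 1 = 17.181

17.181


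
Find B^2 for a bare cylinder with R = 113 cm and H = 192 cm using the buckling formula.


B^2 = (2.405/R)^2 + (pi/H)^2
B^2 = (2.405/113)^2 + (pi/192)^2
B^2 = 7.2070e-04 /cm^2

7.2070e-04


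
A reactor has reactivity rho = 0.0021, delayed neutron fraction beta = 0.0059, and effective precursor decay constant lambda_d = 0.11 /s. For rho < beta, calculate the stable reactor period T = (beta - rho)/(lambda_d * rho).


T = (beta - rho) / (lambda_d * rho)
T = (0.0059 - 0.0021) / (0.11 * 0.0021)
T = 16.450 s

16.450


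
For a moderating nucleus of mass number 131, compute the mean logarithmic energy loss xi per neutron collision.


xi = 1 + (A-1)^2/(2A) * ln((A-1)/(A+1))
xi = 1 + (131-1)^2/(2*131) * ln((131-1)/(131 +1))
xi = 0.015190

0.015190


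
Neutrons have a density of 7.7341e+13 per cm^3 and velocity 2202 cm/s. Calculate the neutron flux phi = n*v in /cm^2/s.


phi = n * v
phi = 7.7341e+13 * 2202
phi = 1.7030e+17 /cm^2/s

1.7030e+17


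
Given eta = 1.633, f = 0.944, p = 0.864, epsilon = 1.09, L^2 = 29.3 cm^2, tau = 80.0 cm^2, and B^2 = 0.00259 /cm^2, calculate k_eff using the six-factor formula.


k_inf = eta*f*p*eps = 1.633*0.944*0.864*1.09 = 1.451772
P_TNL = 1/(1 + L^2*B^2) = 1/(1 + 29.3*0.00259) = 0.9294656
P_FNL = exp(-B^2*tau) = exp(-0.00259*80.0) = 0.8128571
k_eff = k_inf * P_TNL * P_FNL = 1.451772 * 0.9294656 * 0.8128571
k_eff = 1.0968

1.0968


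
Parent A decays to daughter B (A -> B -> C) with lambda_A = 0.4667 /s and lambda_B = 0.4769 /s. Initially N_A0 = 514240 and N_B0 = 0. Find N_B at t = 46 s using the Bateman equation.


N_B(t) = lambda_A * N_A0 / (lambda_B - lambda_A) * [exp(-lambda_A*t) - exp(-lambda_B*t)]
exp(-0.4667*46) = 4.747656e-10; exp(-0.4769*46) = 2.969670e-10
N_B = 0.4667 * 514240 / (0.4769 - 0.4667) * (4.747656e-10 - 2.969670e-10)
N_B = 0.0041834

0.0041834


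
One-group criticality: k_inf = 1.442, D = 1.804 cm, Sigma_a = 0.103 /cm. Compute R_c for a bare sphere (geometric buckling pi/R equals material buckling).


L^2 = D / Sigma_a = 1.804 / 0.103 = 17.51456 cm^2
B_m^2 = (k_inf - 1) / L^2 = (1.442 - 1) / 17.51456 = 0.02523615 /cm^2
For a bare sphere: B_g = pi/R, so R_c = pi / sqrt(B_m^2)
R_c = pi / sqrt(0.02523615) = 19.776 cm

19.776


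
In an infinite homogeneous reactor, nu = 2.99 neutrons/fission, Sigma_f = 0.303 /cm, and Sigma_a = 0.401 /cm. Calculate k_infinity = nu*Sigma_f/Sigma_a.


k_inf = nu * Sigma_f / Sigma_a
k_inf = 2.99 * 0.303 / 0.401
k_inf = 2.2593

2.2593


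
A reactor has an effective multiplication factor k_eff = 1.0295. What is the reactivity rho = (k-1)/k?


rho = (k_eff - 1) / k_eff
rho = (1.0295 - 1) / 1.0295
rho = 0.028655

0.028655


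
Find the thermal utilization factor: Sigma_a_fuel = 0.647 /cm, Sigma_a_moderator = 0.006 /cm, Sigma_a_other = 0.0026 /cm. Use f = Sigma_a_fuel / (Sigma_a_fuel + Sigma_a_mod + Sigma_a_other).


f = Sigma_a_fuel / (Sigma_a_fuel + Sigma_a_mod + Sigma_a_other)
f = 0.647 / (0.647 + 0.006 + 0.0026)
f = 0.98688

0.98688


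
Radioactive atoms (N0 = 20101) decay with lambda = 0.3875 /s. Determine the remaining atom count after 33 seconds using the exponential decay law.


N = N0 * exp(-lambda * t)
N = 20101 * exp(-0.3875 * 33)
N = 0.056192

0.056192


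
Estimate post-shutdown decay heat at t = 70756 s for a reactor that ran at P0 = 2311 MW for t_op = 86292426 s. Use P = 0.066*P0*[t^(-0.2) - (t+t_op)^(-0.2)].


P/P0 = 0.066 * [t^(-0.2) - (t + t_op)^(-0.2)]
P/P0 = 0.066 * [70756^(-0.2) - (70756 + 86292426)^(-0.2)]
P/P0 = 0.066 * [0.1071636 - 0.02586630] = 0.005365622
P = 2311 * 0.005365622 = 12.400 MW

12.400
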